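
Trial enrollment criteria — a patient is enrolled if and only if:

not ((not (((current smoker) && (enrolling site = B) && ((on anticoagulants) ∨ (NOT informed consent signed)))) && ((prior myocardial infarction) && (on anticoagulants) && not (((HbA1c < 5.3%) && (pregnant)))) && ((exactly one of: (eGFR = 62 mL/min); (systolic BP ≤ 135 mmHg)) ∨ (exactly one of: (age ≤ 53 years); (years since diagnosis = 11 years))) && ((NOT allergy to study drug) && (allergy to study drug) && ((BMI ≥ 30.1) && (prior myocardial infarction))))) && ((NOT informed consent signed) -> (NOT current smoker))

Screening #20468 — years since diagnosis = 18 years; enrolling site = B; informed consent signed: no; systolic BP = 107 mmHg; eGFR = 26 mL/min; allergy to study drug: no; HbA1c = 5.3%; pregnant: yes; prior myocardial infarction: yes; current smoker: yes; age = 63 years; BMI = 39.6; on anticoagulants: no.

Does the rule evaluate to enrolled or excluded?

Atomic conditions:
  current smoker: yes → true
  enrolling site = B: B == B is true
  on anticoagulants: no → false
  NOT informed consent signed: no → true
  prior myocardial infarction: yes → true
  HbA1c < 5.3%: 5.3 < 5.3 is false
  pregnant: yes → true
  eGFR = 62 mL/min: 26 == 62 is false
  systolic BP ≤ 135 mmHg: 107 ≤ 135 is true
  age ≤ 53 years: 63 ≤ 53 is false
  years since diagnosis = 11 years: 18 == 11 is false
  NOT allergy to study drug: no → true
  allergy to study drug: no → false
  BMI ≥ 30.1: 39.6 ≥ 30.1 is true
  NOT current smoker: yes → false
Combine:
[1.1.1.1.3] false OR true = true
[1.1.1.1] true AND true AND true = true
[1.1.1] NOT true = false
[1.1.2.3.1] false AND true = false
[1.1.2.3] NOT false = true
[1.1.2] true AND false AND true = false
[1.1.3.1] exactly-one(false, true) = true
[1.1.3.2] exactly-one(false, false) = false
[1.1.3] true OR false = true
[1.1.4.3] true AND true = true
[1.1.4] true AND false AND true = false
[1.1] false AND false AND true AND false = false
[1] NOT false = true
[2] true → false = false
[root] true AND false = false
Overall: false → excluded

Excluded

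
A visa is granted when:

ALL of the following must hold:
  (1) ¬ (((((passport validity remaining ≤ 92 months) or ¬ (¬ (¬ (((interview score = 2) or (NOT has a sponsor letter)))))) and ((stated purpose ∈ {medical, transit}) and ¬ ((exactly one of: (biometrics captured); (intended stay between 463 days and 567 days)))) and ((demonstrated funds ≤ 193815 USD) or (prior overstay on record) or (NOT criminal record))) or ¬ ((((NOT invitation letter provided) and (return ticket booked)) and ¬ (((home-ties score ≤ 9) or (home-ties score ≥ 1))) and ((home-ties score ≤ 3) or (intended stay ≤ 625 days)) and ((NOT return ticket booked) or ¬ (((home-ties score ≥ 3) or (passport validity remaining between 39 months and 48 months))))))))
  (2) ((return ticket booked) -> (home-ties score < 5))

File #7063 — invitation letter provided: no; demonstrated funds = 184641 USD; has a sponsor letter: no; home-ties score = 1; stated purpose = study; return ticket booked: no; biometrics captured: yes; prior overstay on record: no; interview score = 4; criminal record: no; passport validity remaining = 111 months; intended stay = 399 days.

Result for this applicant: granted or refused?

Atomic conditions:
  passport validity remaining ≤ 92 months: 111 ≤ 92 is false
  interview score = 2: 4 == 2 is false
  NOT has a sponsor letter: no → true
  stated purpose ∈ {medical, transit}: study is not in the set → false
  biometrics captured: yes → true
  intended stay between 463 days and 567 days: 399 in [463, 567] is false
  demonstrated funds ≤ 193815 USD: 184641 ≤ 193815 is true
  prior overstay on record: no → false
  NOT criminal record: no → true
  NOT invitation letter provided: no → true
  return ticket booked: no → false
  home-ties score ≤ 9: 1 ≤ 9 is true
  home-ties score ≥ 1: 1 ≥ 1 is true
  home-ties score ≤ 3: 1 ≤ 3 is true
  intended stay ≤ 625 days: 399 ≤ 625 is true
  NOT return ticket booked: no → true
  home-ties score ≥ 3: 1 ≥ 3 is false
  passport validity remaining between 39 months and 48 months: 111 in [39, 48] is false
  home-ties score < 5: 1 < 5 is true
Combine:
[1.1.1.1.2.1.1.1] false OR true = true
[1.1.1.1.2.1.1] NOT true = false
[1.1.1.1.2.1] NOT false = true
[1.1.1.1.2] NOT true = false
[1.1.1.1] false OR false = false
[1.1.1.2.2.1] exactly-one(true, false) = true
[1.1.1.2.2] NOT true = false
[1.1.1.2] false AND false = false
[1.1.1.3] true OR false OR true = true
[1.1.1] false AND false AND true = false
[1.1.2.1.1] true AND false = false
[1.1.2.1.2.1] true OR true = true
[1.1.2.1.2] NOT true = false
[1.1.2.1.3] true OR true = true
[1.1.2.1.4.2.1] false OR false = false
[1.1.2.1.4.2] NOT false = true
[1.1.2.1.4] true OR true = true
[1.1.2.1] false AND false AND true AND true = false
[1.1.2] NOT false = true
[1.1] false OR true = true
[1] NOT true = false
[2] false → true (antecedent false ⇒ implication holds) = true
[root] false AND true = false
Overall: false → refused

Refused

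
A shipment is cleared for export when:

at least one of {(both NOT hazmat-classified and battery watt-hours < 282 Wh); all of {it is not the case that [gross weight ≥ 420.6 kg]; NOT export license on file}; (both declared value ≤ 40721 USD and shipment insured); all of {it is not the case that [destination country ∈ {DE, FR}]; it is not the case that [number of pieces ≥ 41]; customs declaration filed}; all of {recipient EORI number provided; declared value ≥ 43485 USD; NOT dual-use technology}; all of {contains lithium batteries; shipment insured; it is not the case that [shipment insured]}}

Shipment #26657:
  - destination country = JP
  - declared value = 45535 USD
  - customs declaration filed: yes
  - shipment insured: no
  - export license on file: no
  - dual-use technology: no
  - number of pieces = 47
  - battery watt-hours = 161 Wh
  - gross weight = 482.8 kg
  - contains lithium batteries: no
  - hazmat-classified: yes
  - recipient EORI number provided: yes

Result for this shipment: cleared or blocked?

Atomic conditions:
  NOT hazmat-classified: yes → false
  battery watt-hours < 282 Wh: 161 < 282 is true
  gross weight ≥ 420.6 kg: 482.8 ≥ 420.6 is true
  NOT export license on file: no → true
  declared value ≤ 40721 USD: 45535 ≤ 40721 is false
  shipment insured: no → false
  destination country ∈ {DE, FR}: JP is not in the set → false
  number of pieces ≥ 41: 47 ≥ 41 is true
  customs declaration filed: yes → true
  recipient EORI number provided: yes → true
  declared value ≥ 43485 USD: 45535 ≥ 43485 is true
  NOT dual-use technology: no → true
  contains lithium batteries: no → false
Combine:
[1] false AND true = false
[2.1] NOT true = false
[2] false AND true = false
[3] false AND false = false
[4.1] NOT false = true
[4.2] NOT true = false
[4] true AND false AND true = false
[5] true AND true AND true = true
[6.3] NOT false = true
[6] false AND false AND true = false
[root] false OR false OR false OR false OR true OR false = true
Overall: true → cleared

Cleared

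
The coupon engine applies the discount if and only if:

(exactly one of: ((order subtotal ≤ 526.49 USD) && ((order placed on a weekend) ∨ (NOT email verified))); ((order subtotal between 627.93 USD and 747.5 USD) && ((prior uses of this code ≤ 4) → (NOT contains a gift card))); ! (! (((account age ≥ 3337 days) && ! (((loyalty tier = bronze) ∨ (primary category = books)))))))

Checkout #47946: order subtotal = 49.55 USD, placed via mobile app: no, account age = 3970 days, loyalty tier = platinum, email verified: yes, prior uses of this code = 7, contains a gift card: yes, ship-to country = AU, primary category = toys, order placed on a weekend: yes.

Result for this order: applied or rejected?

Rejected

Atomic conditions:
  order subtotal ≤ 526.49 USD: 49.55 ≤ 526.49 is true
  order placed on a weekend: yes → true
  NOT email verified: yes → false
  order subtotal between 627.93 USD and 747.5 USD: 49.55 in [627.93, 747.5] is false
  prior uses of this code ≤ 4: 7 ≤ 4 is false
  NOT contains a gift card: yes → false
  account age ≥ 3337 days: 3970 ≥ 3337 is true
  loyalty tier = bronze: platinum == bronze is false
  primary category = books: toys == books is false
Combine:
[1.2] true OR false = true
[1] true AND true = true
[2.2] false → false (antecedent false ⇒ implication holds) = true
[2] false AND true = false
[3.1.1.2.1] false OR false = false
[3.1.1.2] NOT false = true
[3.1.1] true AND true = true
[3.1] NOT true = false
[3] NOT false = true
[root] exactly-one(true, false, true) = false
Overall: false → rejected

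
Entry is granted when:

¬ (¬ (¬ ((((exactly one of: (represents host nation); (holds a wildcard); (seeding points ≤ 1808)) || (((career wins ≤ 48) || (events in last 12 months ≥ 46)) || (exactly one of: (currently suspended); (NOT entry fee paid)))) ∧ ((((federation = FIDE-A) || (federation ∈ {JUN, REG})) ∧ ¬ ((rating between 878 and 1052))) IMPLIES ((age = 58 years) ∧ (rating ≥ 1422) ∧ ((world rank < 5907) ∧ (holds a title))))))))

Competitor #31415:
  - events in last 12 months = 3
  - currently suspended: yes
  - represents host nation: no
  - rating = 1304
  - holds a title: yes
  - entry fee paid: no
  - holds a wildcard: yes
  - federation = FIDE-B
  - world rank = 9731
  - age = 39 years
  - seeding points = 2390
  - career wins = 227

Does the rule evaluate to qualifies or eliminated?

Eliminated

Atomic conditions:
  represents host nation: no → false
  holds a wildcard: yes → true
  seeding points ≤ 1808: 2390 ≤ 1808 is false
  career wins ≤ 48: 227 ≤ 48 is false
  events in last 12 months ≥ 46: 3 ≥ 46 is false
  currently suspended: yes → true
  NOT entry fee paid: no → true
  federation = FIDE-A: FIDE-B == FIDE-A is false
  federation ∈ {JUN, REG}: FIDE-B is not in the set → false
  rating between 878 and 1052: 1304 in [878, 1052] is false
  age = 58 years: 39 == 58 is false
  rating ≥ 1422: 1304 ≥ 1422 is false
  world rank < 5907: 9731 < 5907 is false
  holds a title: yes → true
Combine:
[1.1.1.1.1] exactly-one(false, true, false) = true
[1.1.1.1.2.1] false OR false = false
[1.1.1.1.2.2] exactly-one(true, true) = false
[1.1.1.1.2] false OR false = false
[1.1.1.1] true OR false = true
[1.1.1.2.1.1] false OR false = false
[1.1.1.2.1.2] NOT false = true
[1.1.1.2.1] false AND true = false
[1.1.1.2.2.3] false AND true = false
[1.1.1.2.2] false AND false AND false = false
[1.1.1.2] false → false (antecedent false ⇒ implication holds) = true
[1.1.1] true AND true = true
[1.1] NOT true = false
[1] NOT false = true
[root] NOT true = false
Overall: false → eliminated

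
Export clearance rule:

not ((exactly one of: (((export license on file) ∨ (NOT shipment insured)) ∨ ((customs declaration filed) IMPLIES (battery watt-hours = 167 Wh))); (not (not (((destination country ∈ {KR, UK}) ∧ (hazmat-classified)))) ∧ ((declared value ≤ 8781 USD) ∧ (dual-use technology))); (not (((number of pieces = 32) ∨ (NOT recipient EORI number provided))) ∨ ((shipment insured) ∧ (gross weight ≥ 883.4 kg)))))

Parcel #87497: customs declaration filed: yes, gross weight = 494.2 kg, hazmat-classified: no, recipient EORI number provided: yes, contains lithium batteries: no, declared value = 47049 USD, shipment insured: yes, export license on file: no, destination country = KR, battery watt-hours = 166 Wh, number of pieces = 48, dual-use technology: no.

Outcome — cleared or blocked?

Blocked

Atomic conditions:
  export license on file: no → false
  NOT shipment insured: yes → false
  customs declaration filed: yes → true
  battery watt-hours = 167 Wh: 166 == 167 is false
  destination country ∈ {KR, UK}: KR is in the set → true
  hazmat-classified: no → false
  declared value ≤ 8781 USD: 47049 ≤ 8781 is false
  dual-use technology: no → false
  number of pieces = 32: 48 == 32 is false
  NOT recipient EORI number provided: yes → false
  shipment insured: yes → true
  gross weight ≥ 883.4 kg: 494.2 ≥ 883.4 is false
Combine:
[1.1.1] false OR false = false
[1.1.2] true → false = false
[1.1] false OR false = false
[1.2.1.1.1] true AND false = false
[1.2.1.1] NOT false = true
[1.2.1] NOT true = false
[1.2.2] false AND false = false
[1.2] false AND false = false
[1.3.1.1] false OR false = false
[1.3.1] NOT false = true
[1.3.2] true AND false = false
[1.3] true OR false = true
[1] exactly-one(false, false, true) = true
[root] NOT true = false
Overall: false → blocked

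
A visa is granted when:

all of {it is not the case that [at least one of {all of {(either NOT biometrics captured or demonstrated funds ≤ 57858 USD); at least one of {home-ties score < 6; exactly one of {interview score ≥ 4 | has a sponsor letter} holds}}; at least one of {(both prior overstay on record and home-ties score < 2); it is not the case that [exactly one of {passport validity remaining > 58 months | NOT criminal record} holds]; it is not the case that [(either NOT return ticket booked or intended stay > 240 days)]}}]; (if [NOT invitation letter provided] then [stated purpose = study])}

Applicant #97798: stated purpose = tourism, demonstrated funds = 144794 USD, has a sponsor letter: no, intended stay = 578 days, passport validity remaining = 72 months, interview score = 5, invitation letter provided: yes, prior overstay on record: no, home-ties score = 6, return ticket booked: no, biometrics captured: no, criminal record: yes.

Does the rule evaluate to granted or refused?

Refused

Atomic conditions:
  NOT biometrics captured: no → true
  demonstrated funds ≤ 57858 USD: 144794 ≤ 57858 is false
  home-ties score < 6: 6 < 6 is false
  interview score ≥ 4: 5 ≥ 4 is true
  has a sponsor letter: no → false
  prior overstay on record: no → false
  home-ties score < 2: 6 < 2 is false
  passport validity remaining > 58 months: 72 > 58 is true
  NOT criminal record: yes → false
  NOT return ticket booked: no → true
  intended stay > 240 days: 578 > 240 is true
  NOT invitation letter provided: yes → false
  stated purpose = study: tourism == study is false
Combine:
[1.1.1.1] true OR false = true
[1.1.1.2.2] exactly-one(true, false) = true
[1.1.1.2] false OR true = true
[1.1.1] true AND true = true
[1.1.2.1] false AND false = false
[1.1.2.2.1] exactly-one(true, false) = true
[1.1.2.2] NOT true = false
[1.1.2.3.1] true OR true = true
[1.1.2.3] NOT true = false
[1.1.2] false OR false OR false = false
[1.1] true OR false = true
[1] NOT true = false
[2] false → false (antecedent false ⇒ implication holds) = true
[root] false AND true = false
Overall: false → refused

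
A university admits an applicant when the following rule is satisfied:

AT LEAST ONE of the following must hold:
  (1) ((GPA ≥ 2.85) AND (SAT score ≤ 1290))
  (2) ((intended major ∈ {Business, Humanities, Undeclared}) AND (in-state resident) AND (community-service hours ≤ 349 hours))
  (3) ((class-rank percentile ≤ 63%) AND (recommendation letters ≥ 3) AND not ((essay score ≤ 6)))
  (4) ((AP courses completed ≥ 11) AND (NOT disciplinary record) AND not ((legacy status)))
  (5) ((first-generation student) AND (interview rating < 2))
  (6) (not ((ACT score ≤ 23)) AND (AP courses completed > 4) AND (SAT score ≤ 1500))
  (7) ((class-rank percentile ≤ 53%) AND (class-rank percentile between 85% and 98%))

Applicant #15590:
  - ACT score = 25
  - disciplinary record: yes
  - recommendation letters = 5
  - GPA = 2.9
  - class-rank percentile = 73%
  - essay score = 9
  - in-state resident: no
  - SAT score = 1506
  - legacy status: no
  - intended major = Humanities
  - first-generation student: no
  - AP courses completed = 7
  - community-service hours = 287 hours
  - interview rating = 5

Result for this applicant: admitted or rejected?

Rejected

Atomic conditions:
  GPA ≥ 2.85: 2.9 ≥ 2.85 is true
  SAT score ≤ 1290: 1506 ≤ 1290 is false
  intended major ∈ {Business, Humanities, Undeclared}: Humanities is in the set → true
  in-state resident: no → false
  community-service hours ≤ 349 hours: 287 ≤ 349 is true
  class-rank percentile ≤ 63%: 73 ≤ 63 is false
  recommendation letters ≥ 3: 5 ≥ 3 is true
  essay score ≤ 6: 9 ≤ 6 is false
  AP courses completed ≥ 11: 7 ≥ 11 is false
  NOT disciplinary record: yes → false
  legacy status: no → false
  first-generation student: no → false
  interview rating < 2: 5 < 2 is false
  ACT score ≤ 23: 25 ≤ 23 is false
  AP courses completed > 4: 7 > 4 is true
  SAT score ≤ 1500: 1506 ≤ 1500 is false
  class-rank percentile ≤ 53%: 73 ≤ 53 is false
  class-rank percentile between 85% and 98%: 73 in [85, 98] is false
Combine:
[1] true AND false = false
[2] true AND false AND true = false
[3.3] NOT false = true
[3] false AND true AND true = false
[4.3] NOT false = true
[4] false AND false AND true = false
[5] false AND false = false
[6.1] NOT false = true
[6] true AND true AND false = false
[7] false AND false = false
[root] false OR false OR false OR false OR false OR false OR false = false
Overall: false → rejected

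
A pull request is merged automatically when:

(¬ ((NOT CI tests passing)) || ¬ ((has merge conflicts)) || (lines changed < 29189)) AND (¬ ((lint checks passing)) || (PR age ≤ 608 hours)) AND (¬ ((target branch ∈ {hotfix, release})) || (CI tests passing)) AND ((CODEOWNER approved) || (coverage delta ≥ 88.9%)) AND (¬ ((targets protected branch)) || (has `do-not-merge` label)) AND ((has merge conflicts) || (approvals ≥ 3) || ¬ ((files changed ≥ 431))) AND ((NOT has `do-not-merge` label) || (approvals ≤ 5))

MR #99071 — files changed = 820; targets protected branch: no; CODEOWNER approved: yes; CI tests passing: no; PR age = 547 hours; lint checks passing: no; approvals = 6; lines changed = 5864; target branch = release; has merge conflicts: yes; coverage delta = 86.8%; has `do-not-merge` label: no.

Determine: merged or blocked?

Atomic conditions:
  NOT CI tests passing: no → true
  has merge conflicts: yes → true
  lines changed < 29189: 5864 < 29189 is true
  lint checks passing: no → false
  PR age ≤ 608 hours: 547 ≤ 608 is true
  target branch ∈ {hotfix, release}: release is in the set → true
  CI tests passing: no → false
  CODEOWNER approved: yes → true
  coverage delta ≥ 88.9%: 86.8 ≥ 88.9 is false
  targets protected branch: no → false
  has `do-not-merge` label: no → false
  approvals ≥ 3: 6 ≥ 3 is true
  files changed ≥ 431: 820 ≥ 431 is true
  NOT has `do-not-merge` label: no → true
  approvals ≤ 5: 6 ≤ 5 is false
Combine:
[1.1] NOT true = false
[1.2] NOT true = false
[1] false OR false OR true = true
[2.1] NOT false = true
[2] true OR true = true
[3.1] NOT true = false
[3] false OR false = false
[4] true OR false = true
[5.1] NOT false = true
[5] true OR false = true
[6.3] NOT true = false
[6] true OR true OR false = true
[7] true OR false = true
[root] true AND true AND false AND true AND true AND true AND true = false
Overall: false → blocked

Blocked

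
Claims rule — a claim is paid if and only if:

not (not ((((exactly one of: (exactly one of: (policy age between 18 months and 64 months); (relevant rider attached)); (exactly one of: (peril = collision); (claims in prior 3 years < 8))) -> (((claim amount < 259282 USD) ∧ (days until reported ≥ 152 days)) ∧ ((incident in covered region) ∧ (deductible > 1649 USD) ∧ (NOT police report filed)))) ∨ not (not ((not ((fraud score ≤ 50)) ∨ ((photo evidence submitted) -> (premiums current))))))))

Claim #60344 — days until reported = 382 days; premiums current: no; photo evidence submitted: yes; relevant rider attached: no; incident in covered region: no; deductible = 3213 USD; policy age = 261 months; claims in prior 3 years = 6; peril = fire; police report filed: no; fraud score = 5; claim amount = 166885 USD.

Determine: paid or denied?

Atomic conditions:
  policy age between 18 months and 64 months: 261 in [18, 64] is false
  relevant rider attached: no → false
  peril = collision: fire == collision is false
  claims in prior 3 years < 8: 6 < 8 is true
  claim amount < 259282 USD: 166885 < 259282 is true
  days until reported ≥ 152 days: 382 ≥ 152 is true
  incident in covered region: no → false
  deductible > 1649 USD: 3213 > 1649 is true
  NOT police report filed: no → true
  fraud score ≤ 50: 5 ≤ 50 is true
  photo evidence submitted: yes → true
  premiums current: no → false
Combine:
[1.1.1.1.1] exactly-one(false, false) = false
[1.1.1.1.2] exactly-one(false, true) = true
[1.1.1.1] exactly-one(false, true) = true
[1.1.1.2.1] true AND true = true
[1.1.1.2.2] false AND true AND true = false
[1.1.1.2] true AND false = false
[1.1.1] true → false = false
[1.1.2.1.1.1] NOT true = false
[1.1.2.1.1.2] true → false = false
[1.1.2.1.1] false OR false = false
[1.1.2.1] NOT false = true
[1.1.2] NOT true = false
[1.1] false OR false = false
[1] NOT false = true
[root] NOT true = false
Overall: false → denied

Denied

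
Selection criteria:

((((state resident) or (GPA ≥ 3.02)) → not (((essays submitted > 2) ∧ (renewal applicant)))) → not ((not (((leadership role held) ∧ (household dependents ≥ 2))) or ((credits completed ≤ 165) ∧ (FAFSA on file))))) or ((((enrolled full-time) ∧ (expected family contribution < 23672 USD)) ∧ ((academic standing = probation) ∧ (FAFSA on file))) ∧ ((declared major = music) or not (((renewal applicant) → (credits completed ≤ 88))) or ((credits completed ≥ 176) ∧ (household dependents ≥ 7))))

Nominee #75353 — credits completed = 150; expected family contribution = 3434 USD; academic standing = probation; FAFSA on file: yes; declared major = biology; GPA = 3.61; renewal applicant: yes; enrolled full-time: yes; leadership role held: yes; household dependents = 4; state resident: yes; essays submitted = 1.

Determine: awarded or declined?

Awarded

Atomic conditions:
  state resident: yes → true
  GPA ≥ 3.02: 3.61 ≥ 3.02 is true
  essays submitted > 2: 1 > 2 is false
  renewal applicant: yes → true
  leadership role held: yes → true
  household dependents ≥ 2: 4 ≥ 2 is true
  credits completed ≤ 165: 150 ≤ 165 is true
  FAFSA on file: yes → true
  enrolled full-time: yes → true
  expected family contribution < 23672 USD: 3434 < 23672 is true
  academic standing = probation: probation == probation is true
  declared major = music: biology == music is false
  credits completed ≤ 88: 150 ≤ 88 is false
  credits completed ≥ 176: 150 ≥ 176 is false
  household dependents ≥ 7: 4 ≥ 7 is false
Combine:
[1.1.1] true OR true = true
[1.1.2.1] false AND true = false
[1.1.2] NOT false = true
[1.1] true → true = true
[1.2.1.1.1] true AND true = true
[1.2.1.1] NOT true = false
[1.2.1.2] true AND true = true
[1.2.1] false OR true = true
[1.2] NOT true = false
[1] true → false = false
[2.1.1] true AND true = true
[2.1.2] true AND true = true
[2.1] true AND true = true
[2.2.2.1] true → false = false
[2.2.2] NOT false = true
[2.2.3] false AND false = false
[2.2] false OR true OR false = true
[2] true AND true = true
[root] false OR true = true
Overall: true → awarded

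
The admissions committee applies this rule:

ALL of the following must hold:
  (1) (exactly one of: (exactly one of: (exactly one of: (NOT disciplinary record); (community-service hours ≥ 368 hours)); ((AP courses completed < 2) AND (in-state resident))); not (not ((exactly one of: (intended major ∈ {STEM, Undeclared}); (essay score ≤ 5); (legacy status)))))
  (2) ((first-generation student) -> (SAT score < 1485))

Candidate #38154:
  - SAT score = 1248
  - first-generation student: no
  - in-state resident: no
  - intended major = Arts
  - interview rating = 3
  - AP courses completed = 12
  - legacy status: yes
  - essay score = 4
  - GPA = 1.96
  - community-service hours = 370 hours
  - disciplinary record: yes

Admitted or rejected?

Admitted

Atomic conditions:
  NOT disciplinary record: yes → false
  community-service hours ≥ 368 hours: 370 ≥ 368 is true
  AP courses completed < 2: 12 < 2 is false
  in-state resident: no → false
  intended major ∈ {STEM, Undeclared}: Arts is not in the set → false
  essay score ≤ 5: 4 ≤ 5 is true
  legacy status: yes → true
  first-generation student: no → false
  SAT score < 1485: 1248 < 1485 is true
Combine:
[1.1.1] exactly-one(false, true) = true
[1.1.2] false AND false = false
[1.1] exactly-one(true, false) = true
[1.2.1.1] exactly-one(false, true, true) = false
[1.2.1] NOT false = true
[1.2] NOT true = false
[1] exactly-one(true, false) = true
[2] false → true (antecedent false ⇒ implication holds) = true
[root] true AND true = true
Overall: true → admitted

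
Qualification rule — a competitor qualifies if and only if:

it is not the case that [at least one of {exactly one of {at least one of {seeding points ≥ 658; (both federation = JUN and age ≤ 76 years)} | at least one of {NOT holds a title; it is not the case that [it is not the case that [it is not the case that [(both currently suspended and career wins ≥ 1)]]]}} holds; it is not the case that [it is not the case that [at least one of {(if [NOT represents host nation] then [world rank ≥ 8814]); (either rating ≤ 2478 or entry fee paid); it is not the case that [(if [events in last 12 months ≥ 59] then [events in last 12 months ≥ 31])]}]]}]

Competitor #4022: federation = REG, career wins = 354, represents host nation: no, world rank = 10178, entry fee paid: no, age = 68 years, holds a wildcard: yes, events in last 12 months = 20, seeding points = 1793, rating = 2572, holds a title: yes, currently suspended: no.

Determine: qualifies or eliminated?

Eliminated

Atomic conditions:
  seeding points ≥ 658: 1793 ≥ 658 is true
  federation = JUN: REG == JUN is false
  age ≤ 76 years: 68 ≤ 76 is true
  NOT holds a title: yes → false
  currently suspended: no → false
  career wins ≥ 1: 354 ≥ 1 is true
  NOT represents host nation: no → true
  world rank ≥ 8814: 10178 ≥ 8814 is true
  rating ≤ 2478: 2572 ≤ 2478 is false
  entry fee paid: no → false
  events in last 12 months ≥ 59: 20 ≥ 59 is false
  events in last 12 months ≥ 31: 20 ≥ 31 is false
Combine:
[1.1.1.2] false AND true = false
[1.1.1] true OR false = true
[1.1.2.2.1.1.1] false AND true = false
[1.1.2.2.1.1] NOT false = true
[1.1.2.2.1] NOT true = false
[1.1.2.2] NOT false = true
[1.1.2] false OR true = true
[1.1] exactly-one(true, true) = false
[1.2.1.1.1] true → true = true
[1.2.1.1.2] false OR false = false
[1.2.1.1.3.1] false → false (antecedent false ⇒ implication holds) = true
[1.2.1.1.3] NOT true = false
[1.2.1.1] true OR false OR false = true
[1.2.1] NOT true = false
[1.2] NOT false = true
[1] false OR true = true
[root] NOT true = false
Overall: false → eliminated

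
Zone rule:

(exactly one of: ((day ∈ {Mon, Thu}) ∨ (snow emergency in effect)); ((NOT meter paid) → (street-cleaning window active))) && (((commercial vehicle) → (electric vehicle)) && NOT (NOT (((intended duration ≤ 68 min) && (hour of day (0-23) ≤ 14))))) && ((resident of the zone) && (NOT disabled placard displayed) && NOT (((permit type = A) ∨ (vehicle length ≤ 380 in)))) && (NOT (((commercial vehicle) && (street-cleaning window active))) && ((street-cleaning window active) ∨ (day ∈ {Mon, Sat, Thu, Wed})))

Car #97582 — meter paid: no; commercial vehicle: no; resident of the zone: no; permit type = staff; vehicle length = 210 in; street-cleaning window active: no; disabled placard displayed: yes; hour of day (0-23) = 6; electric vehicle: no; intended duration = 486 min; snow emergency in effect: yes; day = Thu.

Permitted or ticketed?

Ticketed

Atomic conditions:
  day ∈ {Mon, Thu}: Thu is in the set → true
  snow emergency in effect: yes → true
  NOT meter paid: no → true
  street-cleaning window active: no → false
  commercial vehicle: no → false
  electric vehicle: no → false
  intended duration ≤ 68 min: 486 ≤ 68 is false
  hour of day (0-23) ≤ 14: 6 ≤ 14 is true
  resident of the zone: no → false
  NOT disabled placard displayed: yes → false
  permit type = A: staff == A is false
  vehicle length ≤ 380 in: 210 ≤ 380 is true
  day ∈ {Mon, Sat, Thu, Wed}: Thu is in the set → true
Combine:
[1.1] true OR true = true
[1.2] true → false = false
[1] exactly-one(true, false) = true
[2.1] false → false (antecedent false ⇒ implication holds) = true
[2.2.1.1] false AND true = false
[2.2.1] NOT false = true
[2.2] NOT true = false
[2] true AND false = false
[3.3.1] false OR true = true
[3.3] NOT true = false
[3] false AND false AND false = false
[4.1.1] false AND false = false
[4.1] NOT false = true
[4.2] false OR true = true
[4] true AND true = true
[root] true AND false AND false AND true = false
Overall: false → ticketed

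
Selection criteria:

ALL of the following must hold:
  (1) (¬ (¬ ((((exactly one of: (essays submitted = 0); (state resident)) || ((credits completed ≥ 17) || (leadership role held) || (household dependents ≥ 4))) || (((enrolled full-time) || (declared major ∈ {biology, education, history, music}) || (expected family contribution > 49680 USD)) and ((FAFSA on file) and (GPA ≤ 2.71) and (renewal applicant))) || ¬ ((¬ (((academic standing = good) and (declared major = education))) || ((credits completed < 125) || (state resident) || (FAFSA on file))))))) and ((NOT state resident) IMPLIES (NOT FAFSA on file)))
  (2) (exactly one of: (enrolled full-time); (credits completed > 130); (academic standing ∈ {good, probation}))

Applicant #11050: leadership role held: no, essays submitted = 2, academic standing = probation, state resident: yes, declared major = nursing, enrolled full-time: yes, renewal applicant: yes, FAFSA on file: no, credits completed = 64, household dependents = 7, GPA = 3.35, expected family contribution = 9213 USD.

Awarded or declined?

Declined

Atomic conditions:
  essays submitted = 0: 2 == 0 is false
  state resident: yes → true
  credits completed ≥ 17: 64 ≥ 17 is true
  leadership role held: no → false
  household dependents ≥ 4: 7 ≥ 4 is true
  enrolled full-time: yes → true
  declared major ∈ {biology, education, history, music}: nursing is not in the set → false
  expected family contribution > 49680 USD: 9213 > 49680 is false
  FAFSA on file: no → false
  GPA ≤ 2.71: 3.35 ≤ 2.71 is false
  renewal applicant: yes → true
  academic standing = good: probation == good is false
  declared major = education: nursing == education is false
  credits completed < 125: 64 < 125 is true
  NOT state resident: yes → false
  NOT FAFSA on file: no → true
  credits completed > 130: 64 > 130 is false
  academic standing ∈ {good, probation}: probation is in the set → true
Combine:
[1.1.1.1.1.1] exactly-one(false, true) = true
[1.1.1.1.1.2] true OR false OR true = true
[1.1.1.1.1] true OR true = true
[1.1.1.1.2.1] true OR false OR false = true
[1.1.1.1.2.2] false AND false AND true = false
[1.1.1.1.2] true AND false = false
[1.1.1.1.3.1.1.1] false AND false = false
[1.1.1.1.3.1.1] NOT false = true
[1.1.1.1.3.1.2] true OR true OR false = true
[1.1.1.1.3.1] true OR true = true
[1.1.1.1.3] NOT true = false
[1.1.1.1] true OR false OR false = true
[1.1.1] NOT true = false
[1.1] NOT false = true
[1.2] false → true (antecedent false ⇒ implication holds) = true
[1] true AND true = true
[2] exactly-one(true, false, true) = false
[root] true AND false = false
Overall: false → declined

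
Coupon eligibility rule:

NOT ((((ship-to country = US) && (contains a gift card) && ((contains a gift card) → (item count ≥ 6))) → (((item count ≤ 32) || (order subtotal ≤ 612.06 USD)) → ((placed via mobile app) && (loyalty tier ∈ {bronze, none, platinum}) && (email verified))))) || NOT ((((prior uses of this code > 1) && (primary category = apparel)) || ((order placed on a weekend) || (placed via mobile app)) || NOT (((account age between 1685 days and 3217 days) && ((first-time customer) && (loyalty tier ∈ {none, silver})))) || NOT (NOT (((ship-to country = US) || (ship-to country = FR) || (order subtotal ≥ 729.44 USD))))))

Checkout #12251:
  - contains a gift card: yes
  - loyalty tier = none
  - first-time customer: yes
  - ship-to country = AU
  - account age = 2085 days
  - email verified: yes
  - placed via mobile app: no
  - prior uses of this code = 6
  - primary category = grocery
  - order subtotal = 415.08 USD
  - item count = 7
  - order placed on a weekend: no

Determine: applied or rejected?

Atomic conditions:
  ship-to country = US: AU == US is false
  contains a gift card: yes → true
  item count ≥ 6: 7 ≥ 6 is true
  item count ≤ 32: 7 ≤ 32 is true
  order subtotal ≤ 612.06 USD: 415.08 ≤ 612.06 is true
  placed via mobile app: no → false
  loyalty tier ∈ {bronze, none, platinum}: none is in the set → true
  email verified: yes → true
  prior uses of this code > 1: 6 > 1 is true
  primary category = apparel: grocery == apparel is false
  order placed on a weekend: no → false
  account age between 1685 days and 3217 days: 2085 in [1685, 3217] is true
  first-time customer: yes → true
  loyalty tier ∈ {none, silver}: none is in the set → true
  ship-to country = FR: AU == FR is false
  order subtotal ≥ 729.44 USD: 415.08 ≥ 729.44 is false
Combine:
[1.1.1.3] true → true = true
[1.1.1] false AND true AND true = false
[1.1.2.1] true OR true = true
[1.1.2.2] false AND true AND true = false
[1.1.2] true → false = false
[1.1] false → false (antecedent false ⇒ implication holds) = true
[1] NOT true = false
[2.1.1] true AND false = false
[2.1.2] false OR false = false
[2.1.3.1.2] true AND true = true
[2.1.3.1] true AND true = true
[2.1.3] NOT true = false
[2.1.4.1.1] false OR false OR false = false
[2.1.4.1] NOT false = true
[2.1.4] NOT true = false
[2.1] false OR false OR false OR false = false
[2] NOT false = true
[root] false OR true = true
Overall: true → applied

Applied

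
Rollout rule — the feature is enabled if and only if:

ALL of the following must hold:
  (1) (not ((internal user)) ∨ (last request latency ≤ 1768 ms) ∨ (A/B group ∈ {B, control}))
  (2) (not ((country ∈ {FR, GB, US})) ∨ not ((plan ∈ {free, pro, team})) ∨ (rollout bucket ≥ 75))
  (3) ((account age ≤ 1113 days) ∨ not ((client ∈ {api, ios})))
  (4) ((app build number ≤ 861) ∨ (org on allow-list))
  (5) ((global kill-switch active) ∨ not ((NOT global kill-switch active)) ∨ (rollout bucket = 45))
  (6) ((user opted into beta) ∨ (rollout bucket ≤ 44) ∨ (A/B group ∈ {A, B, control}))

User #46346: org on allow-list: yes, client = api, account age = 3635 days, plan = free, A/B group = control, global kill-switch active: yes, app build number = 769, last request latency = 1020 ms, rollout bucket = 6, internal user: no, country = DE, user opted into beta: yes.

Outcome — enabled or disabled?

Disabled

Atomic conditions:
  internal user: no → false
  last request latency ≤ 1768 ms: 1020 ≤ 1768 is true
  A/B group ∈ {B, control}: control is in the set → true
  country ∈ {FR, GB, US}: DE is not in the set → false
  plan ∈ {free, pro, team}: free is in the set → true
  rollout bucket ≥ 75: 6 ≥ 75 is false
  account age ≤ 1113 days: 3635 ≤ 1113 is false
  client ∈ {api, ios}: api is in the set → true
  app build number ≤ 861: 769 ≤ 861 is true
  org on allow-list: yes → true
  global kill-switch active: yes → true
  NOT global kill-switch active: yes → false
  rollout bucket = 45: 6 == 45 is false
  user opted into beta: yes → true
  rollout bucket ≤ 44: 6 ≤ 44 is true
  A/B group ∈ {A, B, control}: control is in the set → true
Combine:
[1.1] NOT false = true
[1] true OR true OR true = true
[2.1] NOT false = true
[2.2] NOT true = false
[2] true OR false OR false = true
[3.2] NOT true = false
[3] false OR false = false
[4] true OR true = true
[5.2] NOT false = true
[5] true OR true OR false = true
[6] true OR true OR true = true
[root] true AND true AND false AND true AND true AND true = false
Overall: false → disabled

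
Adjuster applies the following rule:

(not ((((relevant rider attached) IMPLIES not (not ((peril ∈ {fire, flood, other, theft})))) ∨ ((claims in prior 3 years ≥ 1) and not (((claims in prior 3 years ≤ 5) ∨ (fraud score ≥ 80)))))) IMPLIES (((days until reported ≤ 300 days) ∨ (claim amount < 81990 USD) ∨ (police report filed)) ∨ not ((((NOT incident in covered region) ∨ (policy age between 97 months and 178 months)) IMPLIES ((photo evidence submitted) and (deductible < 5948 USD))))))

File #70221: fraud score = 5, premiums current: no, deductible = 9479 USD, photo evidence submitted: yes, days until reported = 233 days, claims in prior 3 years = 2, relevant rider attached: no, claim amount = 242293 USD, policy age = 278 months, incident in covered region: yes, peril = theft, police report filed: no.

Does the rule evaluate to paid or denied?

Paid

Atomic conditions:
  relevant rider attached: no → false
  peril ∈ {fire, flood, other, theft}: theft is in the set → true
  claims in prior 3 years ≥ 1: 2 ≥ 1 is true
  claims in prior 3 years ≤ 5: 2 ≤ 5 is true
  fraud score ≥ 80: 5 ≥ 80 is false
  days until reported ≤ 300 days: 233 ≤ 300 is true
  claim amount < 81990 USD: 242293 < 81990 is false
  police report filed: no → false
  NOT incident in covered region: yes → false
  policy age between 97 months and 178 months: 278 in [97, 178] is false
  photo evidence submitted: yes → true
  deductible < 5948 USD: 9479 < 5948 is false
Combine:
[1.1.1.2.1] NOT true = false
[1.1.1.2] NOT false = true
[1.1.1] false → true (antecedent false ⇒ implication holds) = true
[1.1.2.2.1] true OR false = true
[1.1.2.2] NOT true = false
[1.1.2] true AND false = false
[1.1] true OR false = true
[1] NOT true = false
[2.1] true OR false OR false = true
[2.2.1.1] false OR false = false
[2.2.1.2] true AND false = false
[2.2.1] false → false (antecedent false ⇒ implication holds) = true
[2.2] NOT true = false
[2] true OR false = true
[root] false → true (antecedent false ⇒ implication holds) = true
Overall: true → paid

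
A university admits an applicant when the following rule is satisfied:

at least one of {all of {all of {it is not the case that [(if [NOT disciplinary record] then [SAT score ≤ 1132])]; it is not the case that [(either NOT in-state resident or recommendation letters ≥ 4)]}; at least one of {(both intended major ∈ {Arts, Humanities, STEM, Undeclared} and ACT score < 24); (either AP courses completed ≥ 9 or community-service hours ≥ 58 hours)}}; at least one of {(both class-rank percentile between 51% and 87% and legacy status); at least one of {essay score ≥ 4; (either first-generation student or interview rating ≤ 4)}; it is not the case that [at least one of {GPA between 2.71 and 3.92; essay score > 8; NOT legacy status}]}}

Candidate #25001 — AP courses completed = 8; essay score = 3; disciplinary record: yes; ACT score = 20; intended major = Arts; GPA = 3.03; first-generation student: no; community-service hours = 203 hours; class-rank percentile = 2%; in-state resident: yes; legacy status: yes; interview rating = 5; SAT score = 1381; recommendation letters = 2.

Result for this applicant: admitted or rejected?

Atomic conditions:
  NOT disciplinary record: yes → false
  SAT score ≤ 1132: 1381 ≤ 1132 is false
  NOT in-state resident: yes → false
  recommendation letters ≥ 4: 2 ≥ 4 is false
  intended major ∈ {Arts, Humanities, STEM, Undeclared}: Arts is in the set → true
  ACT score < 24: 20 < 24 is true
  AP courses completed ≥ 9: 8 ≥ 9 is false
  community-service hours ≥ 58 hours: 203 ≥ 58 is true
  class-rank percentile between 51% and 87%: 2 in [51, 87] is false
  legacy status: yes → true
  essay score ≥ 4: 3 ≥ 4 is false
  first-generation student: no → false
  interview rating ≤ 4: 5 ≤ 4 is false
  GPA between 2.71 and 3.92: 3.03 in [2.71, 3.92] is true
  essay score > 8: 3 > 8 is false
  NOT legacy status: yes → false
Combine:
[1.1.1.1] false → false (antecedent false ⇒ implication holds) = true
[1.1.1] NOT true = false
[1.1.2.1] false OR false = false
[1.1.2] NOT false = true
[1.1] false AND true = false
[1.2.1] true AND true = true
[1.2.2] false OR true = true
[1.2] true OR true = true
[1] false AND true = false
[2.1] false AND true = false
[2.2.2] false OR false = false
[2.2] false OR false = false
[2.3.1] true OR false OR false = true
[2.3] NOT true = false
[2] false OR false OR false = false
[root] false OR false = false
Overall: false → rejected

Rejected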